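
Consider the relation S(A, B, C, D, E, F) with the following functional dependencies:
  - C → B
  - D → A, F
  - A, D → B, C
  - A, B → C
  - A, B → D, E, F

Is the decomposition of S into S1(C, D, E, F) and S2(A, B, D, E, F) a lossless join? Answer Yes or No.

Common attributes: {D, E, F}; their closure is {A, B, C, D, E, F}.
Since S1 ⊆ {A, B, C, D, E, F}, the intersection is a superkey of S1; the decomposition is lossless.

Yes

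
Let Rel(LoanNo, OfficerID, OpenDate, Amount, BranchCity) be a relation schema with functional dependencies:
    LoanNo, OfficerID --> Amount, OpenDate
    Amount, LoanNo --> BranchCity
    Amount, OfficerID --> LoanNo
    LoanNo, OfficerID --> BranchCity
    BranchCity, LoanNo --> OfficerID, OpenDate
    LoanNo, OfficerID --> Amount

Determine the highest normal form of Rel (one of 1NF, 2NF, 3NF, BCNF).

BCNF

Candidate keys: {Amount, LoanNo}, {Amount, OfficerID}, {BranchCity, LoanNo}, {LoanNo, OfficerID}. Prime attributes: {Amount, BranchCity, LoanNo, OfficerID}.
The left-hand side of every FD is a superkey, so BCNF is satisfied.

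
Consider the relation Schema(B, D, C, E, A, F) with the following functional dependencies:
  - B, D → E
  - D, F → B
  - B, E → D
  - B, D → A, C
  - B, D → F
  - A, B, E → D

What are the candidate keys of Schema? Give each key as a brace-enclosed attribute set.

{B, D}, {B, E}, {D, F}

{B, D}⁺ = {A, B, C, D, E, F}, which is every attribute, so {B, D} is a candidate key.
{B, E}⁺ = {A, B, C, D, E, F}, which is every attribute, so {B, E} is a candidate key.
{D, F}⁺ = {A, B, C, D, E, F}, which is every attribute, so {D, F} is a candidate key.
Any other superkey properly contains one of these, so there are no further candidate keys.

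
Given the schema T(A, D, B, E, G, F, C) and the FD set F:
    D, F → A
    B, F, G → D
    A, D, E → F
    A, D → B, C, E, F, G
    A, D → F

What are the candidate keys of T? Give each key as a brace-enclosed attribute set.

Closure of {A, D} is {A, B, C, D, E, F, G}, the whole schema; {A, D} is a candidate key.
Closure of {D, F} is {A, B, C, D, E, F, G}, the whole schema; {D, F} is a candidate key.
Closure of {B, F, G} is {A, B, C, D, E, F, G}, the whole schema; {B, F, G} is a candidate key.
These are minimal and exhaustive — every other superkey contains one of them.

{A, D}, {B, F, G}, {D, F}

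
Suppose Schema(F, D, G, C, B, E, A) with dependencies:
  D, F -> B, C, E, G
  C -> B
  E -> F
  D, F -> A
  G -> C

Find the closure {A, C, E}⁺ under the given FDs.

{A, B, C, E, F}

Start with {A, C, E}.
C -> B applies; add {B} → now {A, B, C, E}.
E -> F applies; add {F} → now {A, B, C, E, F}.
No further FD applies.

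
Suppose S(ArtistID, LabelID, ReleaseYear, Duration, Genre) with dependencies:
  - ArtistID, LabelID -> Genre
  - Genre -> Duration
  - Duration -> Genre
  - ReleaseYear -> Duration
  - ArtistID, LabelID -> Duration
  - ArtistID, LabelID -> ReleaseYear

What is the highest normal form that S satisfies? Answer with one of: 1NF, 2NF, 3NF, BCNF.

Candidate key: {ArtistID, LabelID}. Prime attributes: {ArtistID, LabelID}.
For Genre -> Duration we have {Genre}⁺ = {Duration, Genre}; {Genre} is not a superkey, so BCNF fails.
Genre -> Duration has non-prime {Duration} on the right and a non-superkey on the left, so 3NF fails.
No proper subset of a key has a non-prime attribute in its closure, so there is no partial dependency; 2NF holds.

2NF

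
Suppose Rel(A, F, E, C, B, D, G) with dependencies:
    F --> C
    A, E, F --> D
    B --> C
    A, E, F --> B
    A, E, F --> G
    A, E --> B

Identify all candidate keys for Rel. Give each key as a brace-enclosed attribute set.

Attributes never on any right-hand side: {A, E, F} — every candidate key must contain all of them.
{A, E, F}⁺ = {A, B, C, D, E, F, G}, which is every attribute, so {A, E, F} is a candidate key.
Every other attribute set either contains this one or has a smaller closure.

{A, E, F}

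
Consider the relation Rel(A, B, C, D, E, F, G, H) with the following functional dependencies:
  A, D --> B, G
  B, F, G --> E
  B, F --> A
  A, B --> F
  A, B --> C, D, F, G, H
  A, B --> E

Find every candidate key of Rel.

{A, B}, {A, D}, {B, F}

{A, B} is a candidate key since {A, B}⁺ = {A, B, C, D, E, F, G, H} covers every attribute.
{A, D} is a candidate key since {A, D}⁺ = {A, B, C, D, E, F, G, H} covers every attribute.
{B, F} is a candidate key since {B, F}⁺ = {A, B, C, D, E, F, G, H} covers every attribute.
These are minimal and exhaustive — every other superkey contains one of them.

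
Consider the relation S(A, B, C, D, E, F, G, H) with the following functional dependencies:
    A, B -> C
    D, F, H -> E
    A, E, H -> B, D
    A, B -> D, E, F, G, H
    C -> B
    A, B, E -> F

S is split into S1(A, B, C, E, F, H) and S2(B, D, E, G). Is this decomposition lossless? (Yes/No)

Common attributes: {B, E}; their closure is {B, E}.
S1 ⊄ {B, E} and S2 ⊄ {B, E}, so the split is lossy.

No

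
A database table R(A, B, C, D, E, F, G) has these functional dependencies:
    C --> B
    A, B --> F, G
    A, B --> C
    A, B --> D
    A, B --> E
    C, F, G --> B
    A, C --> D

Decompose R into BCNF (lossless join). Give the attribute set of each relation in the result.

{A, C, D, E, F, G}; {B, C}

Candidate keys of the original relation: {A, B}, {A, C}.
{A, B, C, D, E, F, G}: {C} determines {B, C} here but is not a superkey — split on C --> B, giving {B, C} and {A, C, D, E, F, G}.
{B, C}: every determinant is a superkey — BCNF.
{A, C, D, E, F, G}: every determinant is a superkey — BCNF.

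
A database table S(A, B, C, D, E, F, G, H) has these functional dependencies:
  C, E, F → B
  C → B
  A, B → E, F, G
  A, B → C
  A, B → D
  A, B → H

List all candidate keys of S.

{A, B}, {A, C}

{A} never appears on the right of any FD, so every key must include it.
{A, B}⁺ = {A, B, C, D, E, F, G, H}, which is every attribute, so {A, B} is a candidate key.
{A, C}⁺ = {A, B, C, D, E, F, G, H}, which is every attribute, so {A, C} is a candidate key.
These are minimal and exhaustive — every other superkey contains one of them.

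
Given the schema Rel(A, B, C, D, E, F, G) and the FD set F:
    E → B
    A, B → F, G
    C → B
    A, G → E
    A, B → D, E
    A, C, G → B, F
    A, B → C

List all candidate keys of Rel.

Attributes never on any right-hand side: {A} — every candidate key must contain it.
{A, B}⁺ = {A, B, C, D, E, F, G} — all of the relation — so {A, B} is a candidate key.
{A, C}⁺ = {A, B, C, D, E, F, G} — all of the relation — so {A, C} is a candidate key.
{A, E}⁺ = {A, B, C, D, E, F, G} — all of the relation — so {A, E} is a candidate key.
{A, G}⁺ = {A, B, C, D, E, F, G} — all of the relation — so {A, G} is a candidate key.
Any other superkey properly contains one of these, so there are no further candidate keys.

{A, B}, {A, C}, {A, E}, {A, G}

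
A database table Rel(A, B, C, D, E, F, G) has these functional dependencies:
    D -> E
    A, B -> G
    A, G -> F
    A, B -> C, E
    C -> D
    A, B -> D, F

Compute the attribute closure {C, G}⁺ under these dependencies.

Start with {C, G}.
C -> D applies; add {D} → now {C, D, G}.
D -> E applies; add {E} → now {C, D, E, G}.
No further FD applies.

{C, D, E, G}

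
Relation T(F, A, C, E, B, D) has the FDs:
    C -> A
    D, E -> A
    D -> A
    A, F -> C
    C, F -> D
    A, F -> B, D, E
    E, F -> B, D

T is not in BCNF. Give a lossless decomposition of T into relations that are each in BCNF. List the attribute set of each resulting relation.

Candidate keys of the original relation: {A, F}, {C, F}, {D, F}, {E, F}.
In {A, B, C, D, E, F}, {C} is not a superkey ({C}⁺ restricted to this set is {A, C}), so split on C -> A into {A, C} and {B, C, D, E, F}.
{A, C} has no BCNF violation.
{B, C, D, E, F} has no BCNF violation.

{A, C}; {B, C, D, E, F}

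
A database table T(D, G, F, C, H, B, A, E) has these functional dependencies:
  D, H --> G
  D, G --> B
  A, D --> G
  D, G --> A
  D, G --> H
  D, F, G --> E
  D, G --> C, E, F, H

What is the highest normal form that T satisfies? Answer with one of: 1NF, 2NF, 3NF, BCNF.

Candidate keys: {A, D}, {D, G}, {D, H}. Prime attributes: {A, D, G, H}.
Each dependency's left side is a superkey — BCNF holds.

BCNF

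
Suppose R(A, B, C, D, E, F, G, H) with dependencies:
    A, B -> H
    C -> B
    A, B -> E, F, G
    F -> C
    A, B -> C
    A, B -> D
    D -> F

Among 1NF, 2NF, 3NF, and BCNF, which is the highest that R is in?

Candidate keys: {A, B}, {A, C}, {A, D}, {A, F}. Prime attributes: {A, B, C, D, F}.
C -> B: {C}⁺ = {B, C}, which is not all of the attributes, so the left side is not a superkey — BCNF is violated.
Its right-hand attributes {B} are all prime, as are those of every other non-superkey FD — the relation is in 3NF.

3NF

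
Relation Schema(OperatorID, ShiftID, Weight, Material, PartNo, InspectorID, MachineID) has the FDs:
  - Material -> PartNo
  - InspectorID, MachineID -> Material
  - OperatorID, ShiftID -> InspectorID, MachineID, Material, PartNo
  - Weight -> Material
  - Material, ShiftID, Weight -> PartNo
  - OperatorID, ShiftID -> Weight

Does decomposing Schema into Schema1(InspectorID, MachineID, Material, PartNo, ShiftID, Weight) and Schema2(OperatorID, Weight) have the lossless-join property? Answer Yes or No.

Common attributes: {Weight}; their closure is {Material, PartNo, Weight}.
The closure covers neither Schema1 nor Schema2 entirely; the join is not lossless.

No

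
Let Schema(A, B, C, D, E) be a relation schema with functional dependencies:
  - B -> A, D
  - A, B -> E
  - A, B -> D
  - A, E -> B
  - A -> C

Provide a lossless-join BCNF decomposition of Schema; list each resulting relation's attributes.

{A, B, D, E}; {A, C}

Candidate keys of the original relation: {A, E}, {B}.
In {A, B, C, D, E}, {A} is not a superkey ({A}⁺ restricted to this set is {A, C}), so split on A -> C into {A, C} and {A, B, D, E}.
{A, C} is in BCNF.
{A, B, D, E} is in BCNF.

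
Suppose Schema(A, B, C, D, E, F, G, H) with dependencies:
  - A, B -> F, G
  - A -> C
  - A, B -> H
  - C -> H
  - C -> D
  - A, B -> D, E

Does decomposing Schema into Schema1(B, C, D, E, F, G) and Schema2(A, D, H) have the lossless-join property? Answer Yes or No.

Common attributes: {D}; their closure is {D}.
Neither Schema1 nor Schema2 is contained in that closure, so the decomposition is lossy.

No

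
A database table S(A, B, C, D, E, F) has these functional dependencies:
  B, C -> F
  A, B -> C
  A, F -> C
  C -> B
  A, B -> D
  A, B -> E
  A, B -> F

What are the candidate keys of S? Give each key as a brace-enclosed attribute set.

No FD produces {A}, so it must be in every candidate key.
{A, B}⁺ = {A, B, C, D, E, F} — all of the relation — so {A, B} is a candidate key.
{A, C}⁺ = {A, B, C, D, E, F} — all of the relation — so {A, C} is a candidate key.
{A, F}⁺ = {A, B, C, D, E, F} — all of the relation — so {A, F} is a candidate key.
Any other superkey properly contains one of these, so there are no further candidate keys.

{A, B}, {A, C}, {A, F}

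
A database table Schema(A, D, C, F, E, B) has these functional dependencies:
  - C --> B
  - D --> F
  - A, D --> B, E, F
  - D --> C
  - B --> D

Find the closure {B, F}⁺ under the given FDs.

{B, C, D, F}

Start with {B, F}.
B --> D applies; add {D} → now {B, D, F}.
D --> C applies; add {C} → now {B, C, D, F}.
No further FD applies.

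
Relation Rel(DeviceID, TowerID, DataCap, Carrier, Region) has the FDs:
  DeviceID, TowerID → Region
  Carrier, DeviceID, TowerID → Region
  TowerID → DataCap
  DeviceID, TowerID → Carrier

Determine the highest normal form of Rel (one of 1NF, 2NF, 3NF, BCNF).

1NF

Candidate key: {DeviceID, TowerID}. Prime attributes: {DeviceID, TowerID}.
For TowerID → DataCap we have {TowerID}⁺ = {DataCap, TowerID}; {TowerID} is not a superkey, so BCNF fails.
TowerID → DataCap determines the non-prime attribute {DataCap} from a non-superkey — 3NF is violated.
{TowerID} is a proper subset of the key {DeviceID, TowerID}, and {TowerID}⁺ contains the non-prime attribute {DataCap} — a partial dependency, so 2NF is violated.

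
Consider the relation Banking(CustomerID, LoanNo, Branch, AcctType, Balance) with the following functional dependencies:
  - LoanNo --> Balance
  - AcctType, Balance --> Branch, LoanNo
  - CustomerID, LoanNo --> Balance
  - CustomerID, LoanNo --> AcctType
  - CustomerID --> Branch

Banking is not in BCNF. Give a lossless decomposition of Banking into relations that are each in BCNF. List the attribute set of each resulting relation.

{AcctType, CustomerID, LoanNo}; {Balance, LoanNo}; {Branch, CustomerID}

Candidate keys of the original relation: {AcctType, Balance, CustomerID}, {CustomerID, LoanNo}.
Within {AcctType, Balance, Branch, CustomerID, LoanNo}: {LoanNo}⁺ ∩ {AcctType, Balance, Branch, CustomerID, LoanNo} = {Balance, LoanNo}, not the whole set, so LoanNo --> Balance violates BCNF; decompose into {Balance, LoanNo} and {AcctType, Branch, CustomerID, LoanNo}.
{Balance, LoanNo}: every determinant is a superkey — BCNF.
Within {AcctType, Branch, CustomerID, LoanNo}: {CustomerID}⁺ ∩ {AcctType, Branch, CustomerID, LoanNo} = {Branch, CustomerID}, not the whole set, so CustomerID --> Branch violates BCNF; decompose into {Branch, CustomerID} and {AcctType, CustomerID, LoanNo}.
{Branch, CustomerID}: every determinant is a superkey — BCNF.
{AcctType, CustomerID, LoanNo}: every determinant is a superkey — BCNF.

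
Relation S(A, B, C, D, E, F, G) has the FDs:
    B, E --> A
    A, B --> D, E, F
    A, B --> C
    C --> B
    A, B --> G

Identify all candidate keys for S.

{A, B}, {A, C}, {B, E}, {C, E}

Closure of {A, B} is {A, B, C, D, E, F, G}, the whole schema; {A, B} is a candidate key.
Closure of {A, C} is {A, B, C, D, E, F, G}, the whole schema; {A, C} is a candidate key.
Closure of {B, E} is {A, B, C, D, E, F, G}, the whole schema; {B, E} is a candidate key.
Closure of {C, E} is {A, B, C, D, E, F, G}, the whole schema; {C, E} is a candidate key.
No proper subset of any of these is a key, and no other minimal superkey exists.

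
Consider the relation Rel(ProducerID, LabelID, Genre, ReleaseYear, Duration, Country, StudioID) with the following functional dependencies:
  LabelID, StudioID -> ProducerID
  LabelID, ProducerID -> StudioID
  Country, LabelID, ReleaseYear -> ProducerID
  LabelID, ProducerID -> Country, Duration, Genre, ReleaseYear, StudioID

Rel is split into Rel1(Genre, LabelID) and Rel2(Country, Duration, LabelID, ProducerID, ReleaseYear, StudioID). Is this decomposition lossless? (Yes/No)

Rel1 ∩ Rel2 = {LabelID}; its closure under F is {LabelID}.
Rel1 ⊄ {LabelID} and Rel2 ⊄ {LabelID}, so the split is lossy.

No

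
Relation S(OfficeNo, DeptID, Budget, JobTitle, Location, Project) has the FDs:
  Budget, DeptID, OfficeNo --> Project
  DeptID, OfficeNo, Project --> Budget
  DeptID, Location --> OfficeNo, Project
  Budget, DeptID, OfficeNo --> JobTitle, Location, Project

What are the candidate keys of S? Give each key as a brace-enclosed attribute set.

{Budget, DeptID, OfficeNo}, {DeptID, Location}, {DeptID, OfficeNo, Project}

Attributes never on any right-hand side: {DeptID} — every candidate key must contain it.
Closure of {DeptID, Location} is {Budget, DeptID, JobTitle, Location, OfficeNo, Project}, the whole schema; {DeptID, Location} is a candidate key.
Closure of {Budget, DeptID, OfficeNo} is {Budget, DeptID, JobTitle, Location, OfficeNo, Project}, the whole schema; {Budget, DeptID, OfficeNo} is a candidate key.
Closure of {DeptID, OfficeNo, Project} is {Budget, DeptID, JobTitle, Location, OfficeNo, Project}, the whole schema; {DeptID, OfficeNo, Project} is a candidate key.
Any other superkey properly contains one of these, so there are no further candidate keys.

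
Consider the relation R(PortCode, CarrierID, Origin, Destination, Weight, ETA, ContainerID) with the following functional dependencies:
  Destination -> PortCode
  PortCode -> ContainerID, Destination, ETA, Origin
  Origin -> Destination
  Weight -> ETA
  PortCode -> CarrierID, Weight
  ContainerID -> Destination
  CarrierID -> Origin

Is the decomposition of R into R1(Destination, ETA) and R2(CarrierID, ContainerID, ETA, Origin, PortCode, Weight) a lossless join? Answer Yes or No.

No

The shared attributes are {ETA} and {ETA}⁺ = {ETA}.
R1 ⊄ {ETA} and R2 ⊄ {ETA}, so the split is lossy.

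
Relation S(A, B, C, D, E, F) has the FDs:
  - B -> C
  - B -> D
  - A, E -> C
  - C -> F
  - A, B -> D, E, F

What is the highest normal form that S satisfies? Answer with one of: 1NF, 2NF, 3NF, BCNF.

Candidate key: {A, B}. Prime attributes: {A, B}.
For B -> C we have {B}⁺ = {B, C, D, F}; {B} is not a superkey, so BCNF fails.
B -> C determines the non-prime attribute {C} from a non-superkey — 3NF is violated.
Since {B} ⊂ {A, B} and {B}⁺ ⊇ {C, D, F} with {C, D, F} non-prime, there is a partial dependency; 2NF fails.

1NF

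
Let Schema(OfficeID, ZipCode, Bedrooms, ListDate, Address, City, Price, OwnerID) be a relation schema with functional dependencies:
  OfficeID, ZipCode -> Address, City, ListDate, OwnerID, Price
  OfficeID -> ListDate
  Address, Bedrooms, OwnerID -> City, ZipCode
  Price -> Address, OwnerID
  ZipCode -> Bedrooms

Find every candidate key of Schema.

Attributes never on any right-hand side: {OfficeID} — every candidate key must contain it.
{OfficeID, ZipCode}⁺ = {Address, Bedrooms, City, ListDate, OfficeID, OwnerID, Price, ZipCode} — all of the relation — so {OfficeID, ZipCode} is a candidate key.
{Bedrooms, OfficeID, Price}⁺ = {Address, Bedrooms, City, ListDate, OfficeID, OwnerID, Price, ZipCode} — all of the relation — so {Bedrooms, OfficeID, Price} is a candidate key.
{Address, Bedrooms, OfficeID, OwnerID}⁺ = {Address, Bedrooms, City, ListDate, OfficeID, OwnerID, Price, ZipCode} — all of the relation — so {Address, Bedrooms, OfficeID, OwnerID} is a candidate key.
Any other superkey properly contains one of these, so there are no further candidate keys.

{Address, Bedrooms, OfficeID, OwnerID}, {Bedrooms, OfficeID, Price}, {OfficeID, ZipCode}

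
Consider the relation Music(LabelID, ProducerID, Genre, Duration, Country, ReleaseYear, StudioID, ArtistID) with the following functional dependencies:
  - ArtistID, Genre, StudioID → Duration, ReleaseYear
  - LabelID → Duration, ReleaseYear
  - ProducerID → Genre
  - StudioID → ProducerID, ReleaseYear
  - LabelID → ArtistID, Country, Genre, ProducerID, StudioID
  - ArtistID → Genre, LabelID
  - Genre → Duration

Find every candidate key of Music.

Closure of {ArtistID} is {ArtistID, Country, Duration, Genre, LabelID, ProducerID, ReleaseYear, StudioID}, the whole schema; {ArtistID} is a candidate key.
Closure of {LabelID} is {ArtistID, Country, Duration, Genre, LabelID, ProducerID, ReleaseYear, StudioID}, the whole schema; {LabelID} is a candidate key.
Any other superkey properly contains one of these, so there are no further candidate keys.

{ArtistID}, {LabelID}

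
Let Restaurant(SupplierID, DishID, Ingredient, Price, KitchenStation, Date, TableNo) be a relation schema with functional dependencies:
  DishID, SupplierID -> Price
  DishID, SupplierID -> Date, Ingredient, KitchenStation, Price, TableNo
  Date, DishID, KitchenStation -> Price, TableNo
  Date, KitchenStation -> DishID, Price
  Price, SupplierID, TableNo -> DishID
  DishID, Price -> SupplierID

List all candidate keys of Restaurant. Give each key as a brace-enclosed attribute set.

{Date, KitchenStation}⁺ = {Date, DishID, Ingredient, KitchenStation, Price, SupplierID, TableNo} — all of the relation — so {Date, KitchenStation} is a candidate key.
{DishID, Price}⁺ = {Date, DishID, Ingredient, KitchenStation, Price, SupplierID, TableNo} — all of the relation — so {DishID, Price} is a candidate key.
{DishID, SupplierID}⁺ = {Date, DishID, Ingredient, KitchenStation, Price, SupplierID, TableNo} — all of the relation — so {DishID, SupplierID} is a candidate key.
{Price, SupplierID, TableNo}⁺ = {Date, DishID, Ingredient, KitchenStation, Price, SupplierID, TableNo} — all of the relation — so {Price, SupplierID, TableNo} is a candidate key.
These are minimal and exhaustive — every other superkey contains one of them.

{Date, KitchenStation}, {DishID, Price}, {DishID, SupplierID}, {Price, SupplierID, TableNo}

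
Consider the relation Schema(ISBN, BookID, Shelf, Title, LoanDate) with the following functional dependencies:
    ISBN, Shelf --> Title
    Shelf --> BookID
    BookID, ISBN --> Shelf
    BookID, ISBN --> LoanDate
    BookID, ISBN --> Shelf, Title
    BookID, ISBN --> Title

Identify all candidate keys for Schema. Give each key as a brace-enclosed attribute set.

No FD produces {ISBN}, so it must be in every candidate key.
Closure of {BookID, ISBN} is {BookID, ISBN, LoanDate, Shelf, Title}, the whole schema; {BookID, ISBN} is a candidate key.
Closure of {ISBN, Shelf} is {BookID, ISBN, LoanDate, Shelf, Title}, the whole schema; {ISBN, Shelf} is a candidate key.
These are minimal and exhaustive — every other superkey contains one of them.

{BookID, ISBN}, {ISBN, Shelf}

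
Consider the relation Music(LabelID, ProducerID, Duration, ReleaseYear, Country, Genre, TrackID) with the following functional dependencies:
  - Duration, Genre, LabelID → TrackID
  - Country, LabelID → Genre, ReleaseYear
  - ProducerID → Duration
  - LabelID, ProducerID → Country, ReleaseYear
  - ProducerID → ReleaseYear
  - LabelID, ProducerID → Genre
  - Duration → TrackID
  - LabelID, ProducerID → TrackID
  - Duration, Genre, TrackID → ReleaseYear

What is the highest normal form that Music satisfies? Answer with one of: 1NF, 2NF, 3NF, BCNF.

1NF

Candidate key: {LabelID, ProducerID}. Prime attributes: {LabelID, ProducerID}.
For Duration, Genre, LabelID → TrackID we have {Duration, Genre, LabelID}⁺ = {Duration, Genre, LabelID, ReleaseYear, TrackID}; {Duration, Genre, LabelID} is not a superkey, so BCNF fails.
Because {TrackID} is non-prime and the left side of Duration, Genre, LabelID → TrackID is not a superkey, the relation is not in 3NF.
The proper key subset {ProducerID} of {LabelID, ProducerID} determines non-prime {Duration, ReleaseYear, TrackID}, so the relation is not even in 2NF.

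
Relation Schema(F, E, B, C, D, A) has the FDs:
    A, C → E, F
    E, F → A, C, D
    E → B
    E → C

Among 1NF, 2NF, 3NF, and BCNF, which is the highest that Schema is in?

1NF

Candidate keys: {A, C}, {A, E}, {E, F}. Prime attributes: {A, C, E, F}.
E → B: {E}⁺ = {B, C, E}, which is not all of the attributes, so the left side is not a superkey — BCNF is violated.
Because {B} is non-prime and the left side of E → B is not a superkey, the relation is not in 3NF.
{E} is a proper subset of the key {A, E}, and {E}⁺ contains the non-prime attribute {B} — a partial dependency, so 2NF is violated.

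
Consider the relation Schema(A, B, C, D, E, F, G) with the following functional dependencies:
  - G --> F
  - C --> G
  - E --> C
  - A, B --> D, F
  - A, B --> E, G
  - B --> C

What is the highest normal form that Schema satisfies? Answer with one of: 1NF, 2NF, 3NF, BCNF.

1NF

Candidate key: {A, B}. Prime attributes: {A, B}.
G --> F: {G}⁺ = {F, G}, which is not all of the attributes, so the left side is not a superkey — BCNF is violated.
G --> F has non-prime {F} on the right and a non-superkey on the left, so 3NF fails.
The proper key subset {B} of {A, B} determines non-prime {C, F, G}, so the relation is not even in 2NF.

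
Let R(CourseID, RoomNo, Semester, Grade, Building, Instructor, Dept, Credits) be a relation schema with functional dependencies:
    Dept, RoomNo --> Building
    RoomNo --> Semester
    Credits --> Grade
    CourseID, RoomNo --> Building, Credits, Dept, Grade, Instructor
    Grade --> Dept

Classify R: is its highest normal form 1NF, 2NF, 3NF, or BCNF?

1NF

Candidate key: {CourseID, RoomNo}. Prime attributes: {CourseID, RoomNo}.
For Dept, RoomNo --> Building we have {Dept, RoomNo}⁺ = {Building, Dept, RoomNo, Semester}; {Dept, RoomNo} is not a superkey, so BCNF fails.
Dept, RoomNo --> Building determines the non-prime attribute {Building} from a non-superkey — 3NF is violated.
The proper key subset {RoomNo} of {CourseID, RoomNo} determines non-prime {Semester}, so the relation is not even in 2NF.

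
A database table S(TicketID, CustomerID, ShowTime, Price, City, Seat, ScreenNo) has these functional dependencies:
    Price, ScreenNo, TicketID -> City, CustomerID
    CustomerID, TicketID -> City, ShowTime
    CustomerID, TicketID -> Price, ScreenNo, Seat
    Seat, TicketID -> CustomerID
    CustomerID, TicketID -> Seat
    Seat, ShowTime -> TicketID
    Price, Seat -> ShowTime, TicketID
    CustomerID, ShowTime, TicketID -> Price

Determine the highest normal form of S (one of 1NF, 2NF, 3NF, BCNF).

BCNF

Candidate keys: {CustomerID, TicketID}, {Price, ScreenNo, TicketID}, {Price, Seat}, {Seat, ShowTime}, {Seat, TicketID}. Prime attributes: {CustomerID, Price, ScreenNo, Seat, ShowTime, TicketID}.
The left-hand side of every FD is a superkey, so BCNF is satisfied.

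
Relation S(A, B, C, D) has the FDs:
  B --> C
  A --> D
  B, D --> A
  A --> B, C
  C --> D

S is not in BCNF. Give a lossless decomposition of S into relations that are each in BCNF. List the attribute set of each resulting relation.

{A, B, C}; {C, D}

Candidate keys of the original relation: {A}, {B}.
In {A, B, C, D}, {C} is not a superkey ({C}⁺ restricted to this set is {C, D}), so split on C --> D into {C, D} and {A, B, C}.
{C, D} has no BCNF violation.
{A, B, C} has no BCNF violation.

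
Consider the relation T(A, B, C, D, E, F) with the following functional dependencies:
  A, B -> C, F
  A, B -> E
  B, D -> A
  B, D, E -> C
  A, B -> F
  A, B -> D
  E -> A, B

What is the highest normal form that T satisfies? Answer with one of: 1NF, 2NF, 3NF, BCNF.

BCNF

Candidate keys: {A, B}, {B, D}, {E}. Prime attributes: {A, B, D, E}.
The left-hand side of every FD is a superkey, so BCNF is satisfied.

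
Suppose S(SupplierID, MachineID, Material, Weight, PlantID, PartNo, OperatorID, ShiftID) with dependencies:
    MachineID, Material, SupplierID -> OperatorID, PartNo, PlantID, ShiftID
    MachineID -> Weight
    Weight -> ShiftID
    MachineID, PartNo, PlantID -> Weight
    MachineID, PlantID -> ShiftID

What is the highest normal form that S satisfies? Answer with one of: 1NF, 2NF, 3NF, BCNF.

1NF

Candidate key: {MachineID, Material, SupplierID}. Prime attributes: {MachineID, Material, SupplierID}.
For MachineID -> Weight we have {MachineID}⁺ = {MachineID, ShiftID, Weight}; {MachineID} is not a superkey, so BCNF fails.
MachineID -> Weight determines the non-prime attribute {Weight} from a non-superkey — 3NF is violated.
{MachineID} is a proper subset of the key {MachineID, Material, SupplierID}, and {MachineID}⁺ contains the non-prime attributes {ShiftID, Weight} — a partial dependency, so 2NF is violated.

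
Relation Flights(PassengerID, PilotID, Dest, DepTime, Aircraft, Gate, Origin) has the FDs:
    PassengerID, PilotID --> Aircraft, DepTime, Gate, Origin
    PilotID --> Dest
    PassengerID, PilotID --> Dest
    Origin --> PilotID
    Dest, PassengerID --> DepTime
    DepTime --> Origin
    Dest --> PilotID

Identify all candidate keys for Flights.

{DepTime, PassengerID}, {Dest, PassengerID}, {Origin, PassengerID}, {PassengerID, PilotID}

No FD produces {PassengerID}, so it must be in every candidate key.
{DepTime, PassengerID}⁺ = {Aircraft, DepTime, Dest, Gate, Origin, PassengerID, PilotID}, which is every attribute, so {DepTime, PassengerID} is a candidate key.
{Dest, PassengerID}⁺ = {Aircraft, DepTime, Dest, Gate, Origin, PassengerID, PilotID}, which is every attribute, so {Dest, PassengerID} is a candidate key.
{Origin, PassengerID}⁺ = {Aircraft, DepTime, Dest, Gate, Origin, PassengerID, PilotID}, which is every attribute, so {Origin, PassengerID} is a candidate key.
{PassengerID, PilotID}⁺ = {Aircraft, DepTime, Dest, Gate, Origin, PassengerID, PilotID}, which is every attribute, so {PassengerID, PilotID} is a candidate key.
These are minimal and exhaustive — every other superkey contains one of them.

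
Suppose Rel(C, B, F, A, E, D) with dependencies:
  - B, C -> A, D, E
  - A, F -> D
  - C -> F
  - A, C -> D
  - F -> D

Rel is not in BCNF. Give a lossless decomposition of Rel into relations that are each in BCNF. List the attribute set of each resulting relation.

Candidate key of the original relation: {B, C}.
In {A, B, C, D, E, F}, {A, F} is not a superkey ({A, F}⁺ restricted to this set is {A, D, F}), so split on A, F -> D into {A, D, F} and {A, B, C, E, F}.
In {A, D, F}, {F} is not a superkey ({F}⁺ restricted to this set is {D, F}), so split on F -> D into {D, F} and {A, F}.
{D, F}: every determinant is a superkey — BCNF.
{A, F}: every determinant is a superkey — BCNF.
In {A, B, C, E, F}, {C} is not a superkey ({C}⁺ restricted to this set is {C, F}), so split on C -> F into {C, F} and {A, B, C, E}.
{C, F}: every determinant is a superkey — BCNF.
{A, B, C, E}: every determinant is a superkey — BCNF.

{A, B, C, E}; {A, F}; {C, F}; {D, F}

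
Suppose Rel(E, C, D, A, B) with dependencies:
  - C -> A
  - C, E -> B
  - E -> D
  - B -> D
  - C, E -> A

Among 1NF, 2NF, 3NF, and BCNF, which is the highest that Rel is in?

1NF

Candidate key: {C, E}. Prime attributes: {C, E}.
C -> A breaks BCNF: {C}⁺ = {A, C}, so {C} is not a superkey.
C -> A determines the non-prime attribute {A} from a non-superkey — 3NF is violated.
Since {C} ⊂ {C, E} and {C}⁺ ⊇ {A} with {A} non-prime, there is a partial dependency; 2NF fails.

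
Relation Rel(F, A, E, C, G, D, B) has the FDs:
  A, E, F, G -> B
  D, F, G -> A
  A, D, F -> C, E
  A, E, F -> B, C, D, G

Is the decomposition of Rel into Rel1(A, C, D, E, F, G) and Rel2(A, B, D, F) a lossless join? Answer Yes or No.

Yes

Rel1 ∩ Rel2 = {A, D, F}; its closure under F is {A, B, C, D, E, F, G}.
Rel1 is contained in that closure, so Rel1 ∩ Rel2 -> Rel1 holds and the join is lossless.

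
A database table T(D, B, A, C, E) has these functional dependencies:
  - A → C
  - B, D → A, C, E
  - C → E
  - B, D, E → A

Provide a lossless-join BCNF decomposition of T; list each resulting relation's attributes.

Candidate key of the original relation: {B, D}.
{A, B, C, D, E}: {A} determines {A, C, E} here but is not a superkey — split on A → C, E, giving {A, C, E} and {A, B, D}.
{A, C, E}: {C} determines {C, E} here but is not a superkey — split on C → E, giving {C, E} and {A, C}.
{C, E}: every determinant is a superkey — BCNF.
{A, C}: every determinant is a superkey — BCNF.
{A, B, D}: every determinant is a superkey — BCNF.

{A, B, D}; {A, C}; {C, E}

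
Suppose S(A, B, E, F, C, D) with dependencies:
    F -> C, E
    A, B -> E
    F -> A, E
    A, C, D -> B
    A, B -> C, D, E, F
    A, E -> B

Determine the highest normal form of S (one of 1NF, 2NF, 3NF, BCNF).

BCNF

Candidate keys: {A, B}, {A, C, D}, {A, E}, {F}. Prime attributes: {A, B, C, D, E, F}.
Each dependency's left side is a superkey — BCNF holds.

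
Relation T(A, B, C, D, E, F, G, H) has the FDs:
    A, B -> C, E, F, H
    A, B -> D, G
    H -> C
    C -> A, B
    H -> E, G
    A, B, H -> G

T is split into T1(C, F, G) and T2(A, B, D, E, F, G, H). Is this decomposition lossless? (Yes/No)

The shared attributes are {F, G} and {F, G}⁺ = {F, G}.
The closure covers neither T1 nor T2 entirely; the join is not lossless.

No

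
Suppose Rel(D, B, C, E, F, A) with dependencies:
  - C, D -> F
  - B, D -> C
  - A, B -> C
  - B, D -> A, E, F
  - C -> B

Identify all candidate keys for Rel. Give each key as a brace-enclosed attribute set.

{B, D}, {C, D}

{D} never appears on the right of any FD, so every key must include it.
{B, D}⁺ = {A, B, C, D, E, F}, which is every attribute, so {B, D} is a candidate key.
{C, D}⁺ = {A, B, C, D, E, F}, which is every attribute, so {C, D} is a candidate key.
Any other superkey properly contains one of these, so there are no further candidate keys.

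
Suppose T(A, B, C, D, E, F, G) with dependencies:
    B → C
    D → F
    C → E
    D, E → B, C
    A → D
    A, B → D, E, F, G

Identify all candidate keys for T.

{A, B}, {A, C}, {A, E}

{A} never appears on the right of any FD, so every key must include it.
{A, B}⁺ = {A, B, C, D, E, F, G}, which is every attribute, so {A, B} is a candidate key.
{A, C}⁺ = {A, B, C, D, E, F, G}, which is every attribute, so {A, C} is a candidate key.
{A, E}⁺ = {A, B, C, D, E, F, G}, which is every attribute, so {A, E} is a candidate key.
These are minimal and exhaustive — every other superkey contains one of them.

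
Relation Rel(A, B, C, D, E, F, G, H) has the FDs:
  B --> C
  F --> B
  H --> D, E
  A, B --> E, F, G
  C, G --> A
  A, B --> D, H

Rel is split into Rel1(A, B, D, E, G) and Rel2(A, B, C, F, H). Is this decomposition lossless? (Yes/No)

The shared attributes are {A, B} and {A, B}⁺ = {A, B, C, D, E, F, G, H}.
Rel1 is contained in that closure, so Rel1 ∩ Rel2 --> Rel1 holds and the join is lossless.

Yes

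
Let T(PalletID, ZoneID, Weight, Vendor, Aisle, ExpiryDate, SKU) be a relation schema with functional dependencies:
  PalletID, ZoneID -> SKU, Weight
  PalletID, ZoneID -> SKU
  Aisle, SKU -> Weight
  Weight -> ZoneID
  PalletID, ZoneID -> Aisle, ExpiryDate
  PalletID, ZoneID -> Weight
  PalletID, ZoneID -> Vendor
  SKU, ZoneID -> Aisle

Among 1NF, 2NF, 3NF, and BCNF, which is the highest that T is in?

Candidate keys: {Aisle, PalletID, SKU}, {PalletID, Weight}, {PalletID, ZoneID}. Prime attributes: {Aisle, PalletID, SKU, Weight, ZoneID}.
Aisle, SKU -> Weight: {Aisle, SKU}⁺ = {Aisle, SKU, Weight, ZoneID}, which is not all of the attributes, so the left side is not a superkey — BCNF is violated.
Its right-hand attributes {Weight} are all prime, as are those of every other non-superkey FD — the relation is in 3NF.

3NF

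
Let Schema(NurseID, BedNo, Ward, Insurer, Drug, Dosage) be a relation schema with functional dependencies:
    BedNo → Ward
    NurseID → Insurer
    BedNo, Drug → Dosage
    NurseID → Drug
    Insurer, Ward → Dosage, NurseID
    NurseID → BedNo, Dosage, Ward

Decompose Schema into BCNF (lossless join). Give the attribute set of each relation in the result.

Candidate keys of the original relation: {BedNo, Insurer}, {Insurer, Ward}, {NurseID}.
Within {BedNo, Dosage, Drug, Insurer, NurseID, Ward}: {BedNo}⁺ ∩ {BedNo, Dosage, Drug, Insurer, NurseID, Ward} = {BedNo, Ward}, not the whole set, so BedNo → Ward violates BCNF; decompose into {BedNo, Ward} and {BedNo, Dosage, Drug, Insurer, NurseID}.
{BedNo, Ward} is in BCNF.
Within {BedNo, Dosage, Drug, Insurer, NurseID}: {BedNo, Drug}⁺ ∩ {BedNo, Dosage, Drug, Insurer, NurseID} = {BedNo, Dosage, Drug}, not the whole set, so BedNo, Drug → Dosage violates BCNF; decompose into {BedNo, Dosage, Drug} and {BedNo, Drug, Insurer, NurseID}.
{BedNo, Dosage, Drug} is in BCNF.
{BedNo, Drug, Insurer, NurseID} is in BCNF.

{BedNo, Dosage, Drug}; {BedNo, Drug, Insurer, NurseID}; {BedNo, Ward}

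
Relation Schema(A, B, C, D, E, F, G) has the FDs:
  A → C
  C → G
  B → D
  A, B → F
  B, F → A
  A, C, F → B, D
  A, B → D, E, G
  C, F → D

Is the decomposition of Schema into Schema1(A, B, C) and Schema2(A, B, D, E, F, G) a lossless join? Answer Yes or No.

Schema1 ∩ Schema2 = {A, B}; its closure under F is {A, B, C, D, E, F, G}.
This includes all of Schema1, so the common attributes are a superkey of Schema1 — the join is lossless.

Yes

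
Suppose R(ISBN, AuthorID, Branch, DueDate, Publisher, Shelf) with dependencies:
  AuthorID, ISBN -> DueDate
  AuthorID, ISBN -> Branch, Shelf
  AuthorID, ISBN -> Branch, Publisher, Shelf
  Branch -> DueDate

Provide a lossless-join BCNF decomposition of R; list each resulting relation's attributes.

{AuthorID, Branch, ISBN, Publisher, Shelf}; {Branch, DueDate}

Candidate key of the original relation: {AuthorID, ISBN}.
Within {AuthorID, Branch, DueDate, ISBN, Publisher, Shelf}: {Branch}⁺ ∩ {AuthorID, Branch, DueDate, ISBN, Publisher, Shelf} = {Branch, DueDate}, not the whole set, so Branch -> DueDate violates BCNF; decompose into {Branch, DueDate} and {AuthorID, Branch, ISBN, Publisher, Shelf}.
{Branch, DueDate} has no BCNF violation.
{AuthorID, Branch, ISBN, Publisher, Shelf} has no BCNF violation.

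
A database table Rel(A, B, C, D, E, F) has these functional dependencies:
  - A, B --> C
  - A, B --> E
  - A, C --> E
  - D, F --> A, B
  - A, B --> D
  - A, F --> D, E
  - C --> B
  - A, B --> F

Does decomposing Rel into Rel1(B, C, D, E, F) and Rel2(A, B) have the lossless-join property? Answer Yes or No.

The shared attributes are {B} and {B}⁺ = {B}.
The closure covers neither Rel1 nor Rel2 entirely; the join is not lossless.

No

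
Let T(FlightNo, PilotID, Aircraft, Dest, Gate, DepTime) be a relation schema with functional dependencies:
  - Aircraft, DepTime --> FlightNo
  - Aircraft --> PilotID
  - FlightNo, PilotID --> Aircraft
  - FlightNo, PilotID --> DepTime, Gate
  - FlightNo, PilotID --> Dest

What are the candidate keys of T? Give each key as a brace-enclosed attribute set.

{Aircraft, DepTime}, {Aircraft, FlightNo}, {FlightNo, PilotID}

{Aircraft, DepTime}⁺ = {Aircraft, DepTime, Dest, FlightNo, Gate, PilotID}, which is every attribute, so {Aircraft, DepTime} is a candidate key.
{Aircraft, FlightNo}⁺ = {Aircraft, DepTime, Dest, FlightNo, Gate, PilotID}, which is every attribute, so {Aircraft, FlightNo} is a candidate key.
{FlightNo, PilotID}⁺ = {Aircraft, DepTime, Dest, FlightNo, Gate, PilotID}, which is every attribute, so {FlightNo, PilotID} is a candidate key.
Any other superkey properly contains one of these, so there are no further candidate keys.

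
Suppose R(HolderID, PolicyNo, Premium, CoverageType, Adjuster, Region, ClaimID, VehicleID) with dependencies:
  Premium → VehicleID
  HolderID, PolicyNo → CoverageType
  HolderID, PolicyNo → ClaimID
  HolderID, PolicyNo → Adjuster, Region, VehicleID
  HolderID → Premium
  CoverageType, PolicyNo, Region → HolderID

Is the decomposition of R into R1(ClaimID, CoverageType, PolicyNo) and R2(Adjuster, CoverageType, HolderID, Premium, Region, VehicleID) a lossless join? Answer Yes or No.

The shared attributes are {CoverageType} and {CoverageType}⁺ = {CoverageType}.
Neither R1 nor R2 is contained in that closure, so the decomposition is lossy.

No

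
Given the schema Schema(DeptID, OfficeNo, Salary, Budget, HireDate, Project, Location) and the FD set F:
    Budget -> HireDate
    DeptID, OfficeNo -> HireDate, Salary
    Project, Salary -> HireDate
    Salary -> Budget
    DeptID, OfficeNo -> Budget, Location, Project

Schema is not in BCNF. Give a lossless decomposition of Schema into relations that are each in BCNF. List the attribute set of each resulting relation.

Candidate key of the original relation: {DeptID, OfficeNo}.
In {Budget, DeptID, HireDate, Location, OfficeNo, Project, Salary}, {Budget} is not a superkey ({Budget}⁺ restricted to this set is {Budget, HireDate}), so split on Budget -> HireDate into {Budget, HireDate} and {Budget, DeptID, Location, OfficeNo, Project, Salary}.
{Budget, HireDate} has no BCNF violation.
In {Budget, DeptID, Location, OfficeNo, Project, Salary}, {Project, Salary} is not a superkey ({Project, Salary}⁺ restricted to this set is {Budget, Project, Salary}), so split on Project, Salary -> Budget into {Budget, Project, Salary} and {DeptID, Location, OfficeNo, Project, Salary}.
In {Budget, Project, Salary}, {Salary} is not a superkey ({Salary}⁺ restricted to this set is {Budget, Salary}), so split on Salary -> Budget into {Budget, Salary} and {Project, Salary}.
{Budget, Salary} has no BCNF violation.
{Project, Salary} has no BCNF violation.
{DeptID, Location, OfficeNo, Project, Salary} has no BCNF violation.

{Budget, HireDate}; {Budget, Salary}; {DeptID, Location, OfficeNo, Project, Salary}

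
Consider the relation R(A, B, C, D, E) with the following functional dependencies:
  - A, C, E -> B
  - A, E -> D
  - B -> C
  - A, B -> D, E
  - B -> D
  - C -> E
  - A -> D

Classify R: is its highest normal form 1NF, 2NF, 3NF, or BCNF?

Candidate keys: {A, B}, {A, C}. Prime attributes: {A, B, C}.
A, E -> D: {A, E}⁺ = {A, D, E}, which is not all of the attributes, so the left side is not a superkey — BCNF is violated.
Because {D} is non-prime and the left side of A, E -> D is not a superkey, the relation is not in 3NF.
{A} is a proper subset of the key {A, B}, and {A}⁺ contains the non-prime attribute {D} — a partial dependency, so 2NF is violated.

1NF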